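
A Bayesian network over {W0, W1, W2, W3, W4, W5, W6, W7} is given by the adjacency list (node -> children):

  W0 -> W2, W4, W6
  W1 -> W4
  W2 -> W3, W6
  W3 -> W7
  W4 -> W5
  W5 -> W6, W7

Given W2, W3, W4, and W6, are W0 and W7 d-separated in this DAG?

No

There are 6 undirected paths between W0 and W7; checking each against the conditioning set {W2, W3, W4, W6}:
Path 1: W0 → W2 → W3 → W7
  W2 is a chain here and W2 is conditioned on, so the path is blocked at W2.
Path 2: W0 → W2 → W6 ← W5 → W7
  W2 is a chain here and W2 is conditioned on, so the path is blocked at W2.
Path 3: W0 → W6 ← W2 → W3 → W7
  W2 is a fork here and W2 is conditioned on, so the path is blocked at W2.
Path 4: W0 → W6 ← W5 → W7
  W6 is a collider and W6 is conditioned on, which opens it; W5 is a fork and W5 is not conditioned on — no node blocks this path, so it is active.
Path 5: W0 → W4 → W5 → W7
  W4 is a chain here and W4 is conditioned on, so the path is blocked at W4.
Path 6: W0 → W4 → W5 → W6 ← W2 → W3 → W7
  W4 is a chain here and W4 is conditioned on, so the path is blocked at W4.
Because an active path exists, W0 and W7 are not d-separated.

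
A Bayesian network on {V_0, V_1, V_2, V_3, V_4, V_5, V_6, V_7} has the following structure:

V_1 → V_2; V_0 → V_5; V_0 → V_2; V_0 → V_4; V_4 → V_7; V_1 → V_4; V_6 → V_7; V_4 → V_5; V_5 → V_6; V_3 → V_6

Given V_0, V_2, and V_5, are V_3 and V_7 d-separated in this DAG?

4 paths connect V_3 and V_7; each must be blocked for d-separation to hold:
Path 1: V_3 → V_6 ← V_5 ← V_4 → V_7
  V_6 is a collider here and neither V_6 nor any of its descendants is conditioned on, so the collider stays closed — the path is blocked at V_6.
Path 2: V_3 → V_6 ← V_5 ← V_0 → V_2 ← V_1 → V_4 → V_7
  V_6 is a collider here and neither V_6 nor any of its descendants is conditioned on, so the collider stays closed — the path is blocked at V_6.
Path 3: V_3 → V_6 ← V_5 ← V_0 → V_4 → V_7
  V_6 is a collider here and neither V_6 nor any of its descendants is conditioned on, so the collider stays closed — the path is blocked at V_6.
Path 4: V_3 → V_6 → V_7
  V_6 is a chain and V_6 is not conditioned on — no node blocks this path, so it is active.
Since the path V_3 → V_6 → V_7 is active, V_3 and V_7 are not d-separated given {V_0, V_2, V_5}.

No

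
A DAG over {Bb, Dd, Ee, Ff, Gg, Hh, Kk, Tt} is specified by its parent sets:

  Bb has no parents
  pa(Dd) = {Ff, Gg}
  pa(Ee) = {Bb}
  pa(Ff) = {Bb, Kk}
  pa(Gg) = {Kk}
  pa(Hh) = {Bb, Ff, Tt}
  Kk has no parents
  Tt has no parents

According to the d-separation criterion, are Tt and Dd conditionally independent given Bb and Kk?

We examine all 4 paths between Tt and Dd:
Path 1: Tt → Hh ← Bb → Ff → Dd
  Hh is a collider here and neither Hh nor any of its descendants is conditioned on, so the collider stays closed — the path is blocked at Hh.
Path 2: Tt → Hh ← Bb → Ff ← Kk → Gg → Dd
  Hh is a collider here and neither Hh nor any of its descendants is conditioned on, so the collider stays closed — the path is blocked at Hh.
Path 3: Tt → Hh ← Ff → Dd
  Hh is a collider here and neither Hh nor any of its descendants is conditioned on, so the collider stays closed — the path is blocked at Hh.
Path 4: Tt → Hh ← Ff ← Kk → Gg → Dd
  Hh is a collider here and neither Hh nor any of its descendants is conditioned on, so the collider stays closed — the path is blocked at Hh.
All paths are blocked; Tt ⊥ Dd | {Bb, Kk} holds.

Yes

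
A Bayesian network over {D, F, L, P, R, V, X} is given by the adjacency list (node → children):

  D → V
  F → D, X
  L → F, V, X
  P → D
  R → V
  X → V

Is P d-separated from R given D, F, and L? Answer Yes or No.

There are 5 undirected paths between P and R; checking each against the conditioning set {D, F, L}:
Path 1: P → D → V ← R
  D is a chain here and D is conditioned on, so the path is blocked at D.
Path 2: P → D ← F ← L → V ← R
  F is a chain here and F is conditioned on, so the path is blocked at F.
Path 3: P → D ← F ← L → X → V ← R
  F is a chain here and F is conditioned on, so the path is blocked at F.
Path 4: P → D ← F → X → V ← R
  F is a fork here and F is conditioned on, so the path is blocked at F.
Path 5: P → D ← F → X ← L → V ← R
  F is a fork here and F is conditioned on, so the path is blocked at F.
Since every path is blocked, d-separation holds.

Yes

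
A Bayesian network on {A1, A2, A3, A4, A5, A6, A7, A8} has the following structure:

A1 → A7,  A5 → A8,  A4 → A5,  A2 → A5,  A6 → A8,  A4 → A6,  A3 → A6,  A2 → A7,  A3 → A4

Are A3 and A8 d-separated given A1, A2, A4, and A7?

There are 4 undirected paths between A3 and A8; checking each against the conditioning set {A1, A2, A4, A7}:
  1. A3 → A6 → A8 — A6:chain[open] ⇒ active
  2. A3 → A6 ← A4 → A5 → A8 — A6:collider[blocks]; A4:fork[blocks]; A5:chain[open] ⇒ blocked
  3. A3 → A4 → A6 → A8 — A4:chain[blocks]; A6:chain[open] ⇒ blocked
  4. A3 → A4 → A5 → A8 — A4:chain[blocks]; A5:chain[open] ⇒ blocked
Because an active path exists, A3 and A8 are not d-separated.

No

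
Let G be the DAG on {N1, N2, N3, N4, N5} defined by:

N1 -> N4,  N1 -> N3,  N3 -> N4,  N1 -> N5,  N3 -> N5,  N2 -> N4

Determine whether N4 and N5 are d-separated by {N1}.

No — N4 and N5 are not d-separated given {N1}.

We examine all 4 paths between N4 and N5:
  1. N4 ← N3 → N5 — N3:fork[open] ⇒ active
  2. N4 ← N3 ← N1 → N5 — N3:chain[open]; N1:fork[blocks] ⇒ blocked
  3. N4 ← N1 → N5 — N1:fork[blocks] ⇒ blocked
  4. N4 ← N1 → N3 → N5 — N1:fork[blocks]; N3:chain[open] ⇒ blocked
At least one path is unblocked, so d-separation fails.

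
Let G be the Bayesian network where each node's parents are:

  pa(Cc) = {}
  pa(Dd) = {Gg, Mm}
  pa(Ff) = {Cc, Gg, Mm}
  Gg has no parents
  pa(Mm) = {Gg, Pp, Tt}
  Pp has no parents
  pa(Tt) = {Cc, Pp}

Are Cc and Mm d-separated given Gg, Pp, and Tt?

Yes

We examine all 5 paths between Cc and Mm:
  1. Cc → Ff ← Gg → Dd ← Mm — Ff:collider[blocks]; Gg:fork[blocks]; Dd:collider[blocks] ⇒ blocked
  2. Cc → Ff ← Gg → Mm — Ff:collider[blocks]; Gg:fork[blocks] ⇒ blocked
  3. Cc → Ff ← Mm — Ff:collider[blocks] ⇒ blocked
  4. Cc → Tt ← Pp → Mm — Tt:collider[open]; Pp:fork[blocks] ⇒ blocked
  5. Cc → Tt → Mm — Tt:chain[blocks] ⇒ blocked
Since every path is blocked, d-separation holds.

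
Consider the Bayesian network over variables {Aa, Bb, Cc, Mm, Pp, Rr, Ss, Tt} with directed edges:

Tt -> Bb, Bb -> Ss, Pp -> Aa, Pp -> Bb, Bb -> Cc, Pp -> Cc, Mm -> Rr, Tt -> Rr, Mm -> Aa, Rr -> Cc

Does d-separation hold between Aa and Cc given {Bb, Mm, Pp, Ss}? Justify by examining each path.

Yes

There are 6 undirected paths between Aa and Cc; checking each against the conditioning set {Bb, Mm, Pp, Ss}:
Path 1: Aa ← Mm → Rr → Cc
  Mm is a fork here and Mm is conditioned on, so the path is blocked at Mm.
Path 2: Aa ← Mm → Rr ← Tt → Bb → Cc
  Mm is a fork here and Mm is conditioned on, so the path is blocked at Mm.
Path 3: Aa ← Mm → Rr ← Tt → Bb ← Pp → Cc
  Mm is a fork here and Mm is conditioned on, so the path is blocked at Mm.
Path 4: Aa ← Pp → Cc
  Pp is a fork here and Pp is conditioned on, so the path is blocked at Pp.
Path 5: Aa ← Pp → Bb → Cc
  Pp is a fork here and Pp is conditioned on, so the path is blocked at Pp.
Path 6: Aa ← Pp → Bb ← Tt → Rr → Cc
  Pp is a fork here and Pp is conditioned on, so the path is blocked at Pp.
Since every path is blocked, d-separation holds.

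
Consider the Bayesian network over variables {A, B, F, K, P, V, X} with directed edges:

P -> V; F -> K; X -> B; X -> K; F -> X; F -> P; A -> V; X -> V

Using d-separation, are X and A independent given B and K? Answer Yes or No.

Yes

There are 3 undirected paths between X and A; checking each against the conditioning set {B, K}:
Path 1: X → K ← F → P → V ← A
  V is a collider here and neither V nor any of its descendants is conditioned on, so the collider stays closed — the path is blocked at V.
Path 2: X → V ← A
  V is a collider here and neither V nor any of its descendants is conditioned on, so the collider stays closed — the path is blocked at V.
Path 3: X ← F → P → V ← A
  V is a collider here and neither V nor any of its descendants is conditioned on, so the collider stays closed — the path is blocked at V.
Every path is blocked, so X and A are d-separated given {B, K}.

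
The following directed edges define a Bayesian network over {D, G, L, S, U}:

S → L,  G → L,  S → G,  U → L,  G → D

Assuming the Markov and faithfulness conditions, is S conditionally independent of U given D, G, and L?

There are 2 undirected paths between S and U; checking each against the conditioning set {D, G, L}:
Path 1: S → G → L ← U
  G is a chain here and G is conditioned on, so the path is blocked at G.
Path 2: S → L ← U
  L is a collider and L is conditioned on, which opens it — no node blocks this path, so it is active.
Because an active path exists, S and U are not d-separated.

No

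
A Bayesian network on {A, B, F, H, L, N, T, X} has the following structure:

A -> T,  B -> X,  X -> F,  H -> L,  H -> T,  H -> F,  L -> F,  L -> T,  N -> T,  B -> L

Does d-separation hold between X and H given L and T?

There are 6 undirected paths between X and H; checking each against the conditioning set {L, T}:
  1. X ← B → L ← H — B:fork[open]; L:collider[open] ⇒ active
  2. X ← B → L → F ← H — B:fork[open]; L:chain[blocks]; F:collider[blocks] ⇒ blocked
  3. X ← B → L → T ← H — B:fork[open]; L:chain[blocks]; T:collider[open] ⇒ blocked
  4. X → F ← H — F:collider[blocks] ⇒ blocked
  5. X → F ← L ← H — F:collider[blocks]; L:chain[blocks] ⇒ blocked
  6. X → F ← L → T ← H — F:collider[blocks]; L:fork[blocks]; T:collider[open] ⇒ blocked
At least one path is unblocked, so d-separation fails.

No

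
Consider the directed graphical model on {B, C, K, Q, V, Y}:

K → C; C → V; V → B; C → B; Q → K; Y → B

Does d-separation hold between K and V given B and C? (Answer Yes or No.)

We examine all 2 paths between K and V:
Path 1: K → C → V
  C is a chain here and C is conditioned on, so the path is blocked at C.
Path 2: K → C → B ← V
  C is a chain here and C is conditioned on, so the path is blocked at C.
Since every path is blocked, d-separation holds.

Yes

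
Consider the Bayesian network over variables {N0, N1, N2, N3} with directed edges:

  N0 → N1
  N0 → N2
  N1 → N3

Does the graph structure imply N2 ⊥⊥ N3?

No

The only undirected path from N2 to N3 is:
Path 1: N2 ← N0 → N1 → N3
  N0 is a fork and N0 is not conditioned on; N1 is a chain and N1 is not conditioned on — no node blocks this path, so it is active.
Because an active path exists, N2 and N3 are not d-separated.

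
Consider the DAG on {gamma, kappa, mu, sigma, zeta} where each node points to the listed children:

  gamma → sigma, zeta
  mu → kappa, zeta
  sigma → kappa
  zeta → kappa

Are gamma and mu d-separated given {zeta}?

No

We examine all 4 paths between gamma and mu:
Path 1: gamma → sigma → kappa ← mu
  kappa is a collider here and neither kappa nor any of its descendants is conditioned on, so the collider stays closed — the path is blocked at kappa.
Path 2: gamma → sigma → kappa ← zeta ← mu
  kappa is a collider here and neither kappa nor any of its descendants is conditioned on, so the collider stays closed — the path is blocked at kappa.
Path 3: gamma → zeta ← mu
  zeta is a collider and zeta is conditioned on, which opens it — no node blocks this path, so it is active.
Path 4: gamma → zeta → kappa ← mu
  zeta is a chain here and zeta is conditioned on, so the path is blocked at zeta.
At least one path is unblocked, so d-separation fails.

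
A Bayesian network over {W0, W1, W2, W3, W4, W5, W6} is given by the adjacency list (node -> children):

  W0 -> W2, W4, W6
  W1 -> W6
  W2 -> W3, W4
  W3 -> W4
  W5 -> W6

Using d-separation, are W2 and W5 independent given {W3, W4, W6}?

No

3 paths connect W2 and W5; each must be blocked for d-separation to hold:
Path 1: W2 ← W0 → W6 ← W5
  W0 is a fork and W0 is not conditioned on; W6 is a collider and W6 is conditioned on, which opens it — no node blocks this path, so it is active.
Path 2: W2 → W3 → W4 ← W0 → W6 ← W5
  W3 is a chain here and W3 is conditioned on, so the path is blocked at W3.
Path 3: W2 → W4 ← W0 → W6 ← W5
  W4 is a collider and W4 is conditioned on, which opens it; W0 is a fork and W0 is not conditioned on; W6 is a collider and W6 is conditioned on, which opens it — no node blocks this path, so it is active.
At least one path is unblocked, so d-separation fails.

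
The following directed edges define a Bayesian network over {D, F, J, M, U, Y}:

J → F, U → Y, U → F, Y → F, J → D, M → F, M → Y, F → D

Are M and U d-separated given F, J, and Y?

No

Enumerating the 4 paths from M to U and testing each for blocking by {F, J, Y}:
Path 1: M → F ← U
  F is a collider and F is conditioned on, which opens it — no node blocks this path, so it is active.
Path 2: M → F ← Y ← U
  Y is a chain here and Y is conditioned on, so the path is blocked at Y.
Path 3: M → Y → F ← U
  Y is a chain here and Y is conditioned on, so the path is blocked at Y.
Path 4: M → Y ← U
  Y is a collider and Y is conditioned on, which opens it — no node blocks this path, so it is active.
Because an active path exists, M and U are not d-separated.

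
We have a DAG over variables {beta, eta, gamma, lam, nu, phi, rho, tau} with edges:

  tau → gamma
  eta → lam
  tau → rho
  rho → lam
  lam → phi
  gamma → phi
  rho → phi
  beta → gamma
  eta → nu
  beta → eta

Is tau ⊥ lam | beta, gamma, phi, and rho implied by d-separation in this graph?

Yes

Enumerating the 6 paths from tau to lam and testing each for blocking by {beta, gamma, phi, rho}:
Path 1: tau → rho → phi ← gamma ← beta → eta → lam
  rho is a chain here and rho is conditioned on, so the path is blocked at rho.
Path 2: tau → rho → phi ← lam
  rho is a chain here and rho is conditioned on, so the path is blocked at rho.
Path 3: tau → rho → lam
  rho is a chain here and rho is conditioned on, so the path is blocked at rho.
Path 4: tau → gamma ← beta → eta → lam
  beta is a fork here and beta is conditioned on, so the path is blocked at beta.
Path 5: tau → gamma → phi ← rho → lam
  gamma is a chain here and gamma is conditioned on, so the path is blocked at gamma.
Path 6: tau → gamma → phi ← lam
  gamma is a chain here and gamma is conditioned on, so the path is blocked at gamma.
Since every path is blocked, d-separation holds.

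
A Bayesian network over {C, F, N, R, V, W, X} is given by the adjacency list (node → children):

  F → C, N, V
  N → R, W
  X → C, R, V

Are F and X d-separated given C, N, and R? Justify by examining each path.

Enumerating the 3 paths from F to X and testing each for blocking by {C, N, R}:
  1. F → V ← X — V:collider[blocks] ⇒ blocked
  2. F → C ← X — C:collider[open] ⇒ active
  3. F → N → R ← X — N:chain[blocks]; R:collider[open] ⇒ blocked
Since the path F → C ← X is active, F and X are not d-separated given {C, N, R}.

No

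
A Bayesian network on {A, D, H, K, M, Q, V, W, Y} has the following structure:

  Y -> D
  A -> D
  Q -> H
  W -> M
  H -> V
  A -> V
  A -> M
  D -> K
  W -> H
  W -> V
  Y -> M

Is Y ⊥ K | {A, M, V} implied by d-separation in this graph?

No

4 paths connect Y and K; each must be blocked for d-separation to hold:
Path 1: Y → M ← W → V ← A → D → K
  A is a fork here and A is conditioned on, so the path is blocked at A.
Path 2: Y → M ← W → H → V ← A → D → K
  A is a fork here and A is conditioned on, so the path is blocked at A.
Path 3: Y → M ← A → D → K
  A is a fork here and A is conditioned on, so the path is blocked at A.
Path 4: Y → D → K
  D is a chain and D is not conditioned on — no node blocks this path, so it is active.
Since the path Y → D → K is active, Y and K are not d-separated given {A, M, V}.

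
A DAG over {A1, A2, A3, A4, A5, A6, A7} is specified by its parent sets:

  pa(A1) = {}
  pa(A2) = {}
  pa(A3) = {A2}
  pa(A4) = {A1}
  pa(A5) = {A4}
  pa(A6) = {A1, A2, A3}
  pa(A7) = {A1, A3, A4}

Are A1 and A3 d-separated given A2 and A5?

Yes

We examine all 4 paths between A1 and A3:
Path 1: A1 → A7 ← A3
  A7 is a collider here and neither A7 nor any of its descendants is conditioned on, so the collider stays closed — the path is blocked at A7.
Path 2: A1 → A4 → A7 ← A3
  A7 is a collider here and neither A7 nor any of its descendants is conditioned on, so the collider stays closed — the path is blocked at A7.
Path 3: A1 → A6 ← A3
  A6 is a collider here and neither A6 nor any of its descendants is conditioned on, so the collider stays closed — the path is blocked at A6.
Path 4: A1 → A6 ← A2 → A3
  A6 is a collider here and neither A6 nor any of its descendants is conditioned on, so the collider stays closed — the path is blocked at A6.
Since every path is blocked, d-separation holds.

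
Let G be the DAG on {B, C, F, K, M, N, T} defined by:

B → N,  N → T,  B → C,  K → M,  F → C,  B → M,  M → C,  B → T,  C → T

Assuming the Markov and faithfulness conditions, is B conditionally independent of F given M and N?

There are 4 undirected paths between B and F; checking each against the conditioning set {M, N}:
  1. B → N → T ← C ← F — N:chain[blocks]; T:collider[blocks]; C:chain[open] ⇒ blocked
  2. B → M → C ← F — M:chain[blocks]; C:collider[blocks] ⇒ blocked
  3. B → C ← F — C:collider[blocks] ⇒ blocked
  4. B → T ← C ← F — T:collider[blocks]; C:chain[open] ⇒ blocked
Since every path is blocked, d-separation holds.

Yes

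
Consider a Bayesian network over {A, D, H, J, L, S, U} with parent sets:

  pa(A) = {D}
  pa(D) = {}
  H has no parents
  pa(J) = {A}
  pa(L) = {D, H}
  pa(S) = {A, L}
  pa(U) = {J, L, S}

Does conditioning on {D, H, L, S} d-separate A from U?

Enumerating the 5 paths from A to U and testing each for blocking by {D, H, L, S}:
Path 1: A → S → U
  S is a chain here and S is conditioned on, so the path is blocked at S.
Path 2: A → S ← L → U
  L is a fork here and L is conditioned on, so the path is blocked at L.
Path 3: A ← D → L → U
  D is a fork here and D is conditioned on, so the path is blocked at D.
Path 4: A ← D → L → S → U
  D is a fork here and D is conditioned on, so the path is blocked at D.
Path 5: A → J → U
  J is a chain and J is not conditioned on — no node blocks this path, so it is active.
Because an active path exists, A and U are not d-separated.

No — A and U are not d-separated given {D, H, L, S}.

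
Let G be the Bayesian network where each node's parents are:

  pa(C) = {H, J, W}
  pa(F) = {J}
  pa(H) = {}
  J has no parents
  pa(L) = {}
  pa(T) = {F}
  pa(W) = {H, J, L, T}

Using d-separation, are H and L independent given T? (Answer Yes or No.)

Yes

Enumerating the 4 paths from H to L and testing each for blocking by {T}:
Path 1: H → C ← W ← L
  C is a collider here and neither C nor any of its descendants is conditioned on, so the collider stays closed — the path is blocked at C.
Path 2: H → C ← J → F → T → W ← L
  C is a collider here and neither C nor any of its descendants is conditioned on, so the collider stays closed — the path is blocked at C.
Path 3: H → C ← J → W ← L
  C is a collider here and neither C nor any of its descendants is conditioned on, so the collider stays closed — the path is blocked at C.
Path 4: H → W ← L
  W is a collider here and neither W nor any of its descendants is conditioned on, so the collider stays closed — the path is blocked at W.
All paths are blocked; H ⊥ L | {T} holds.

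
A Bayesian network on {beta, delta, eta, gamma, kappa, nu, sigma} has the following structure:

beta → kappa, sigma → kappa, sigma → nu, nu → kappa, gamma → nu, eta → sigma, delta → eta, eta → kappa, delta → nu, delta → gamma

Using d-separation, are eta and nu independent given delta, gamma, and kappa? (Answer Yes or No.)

Enumerating the 6 paths from eta to nu and testing each for blocking by {delta, gamma, kappa}:
Path 1: eta → sigma → nu
  sigma is a chain and sigma is not conditioned on — no node blocks this path, so it is active.
Path 2: eta → sigma → kappa ← nu
  sigma is a chain and sigma is not conditioned on; kappa is a collider and kappa is conditioned on, which opens it — no node blocks this path, so it is active.
Path 3: eta → kappa ← sigma → nu
  kappa is a collider and kappa is conditioned on, which opens it; sigma is a fork and sigma is not conditioned on — no node blocks this path, so it is active.
Path 4: eta → kappa ← nu
  kappa is a collider and kappa is conditioned on, which opens it — no node blocks this path, so it is active.
Path 5: eta ← delta → gamma → nu
  delta is a fork here and delta is conditioned on, so the path is blocked at delta.
Path 6: eta ← delta → nu
  delta is a fork here and delta is conditioned on, so the path is blocked at delta.
Since the path eta → sigma → nu is active, eta and nu are not d-separated given {delta, gamma, kappa}.

No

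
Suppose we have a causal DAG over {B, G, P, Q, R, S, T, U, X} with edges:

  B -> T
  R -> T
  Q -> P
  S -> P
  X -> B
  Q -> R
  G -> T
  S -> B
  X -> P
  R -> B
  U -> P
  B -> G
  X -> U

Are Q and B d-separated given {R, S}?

Yes

There are 6 undirected paths between Q and B; checking each against the conditioning set {R, S}:
Path 1: Q → P ← U ← X → B
  P is a collider here and neither P nor any of its descendants is conditioned on, so the collider stays closed — the path is blocked at P.
Path 2: Q → P ← S → B
  P is a collider here and neither P nor any of its descendants is conditioned on, so the collider stays closed — the path is blocked at P.
Path 3: Q → P ← X → B
  P is a collider here and neither P nor any of its descendants is conditioned on, so the collider stays closed — the path is blocked at P.
Path 4: Q → R → B
  R is a chain here and R is conditioned on, so the path is blocked at R.
Path 5: Q → R → T ← B
  R is a chain here and R is conditioned on, so the path is blocked at R.
Path 6: Q → R → T ← G ← B
  R is a chain here and R is conditioned on, so the path is blocked at R.
Since every path is blocked, d-separation holds.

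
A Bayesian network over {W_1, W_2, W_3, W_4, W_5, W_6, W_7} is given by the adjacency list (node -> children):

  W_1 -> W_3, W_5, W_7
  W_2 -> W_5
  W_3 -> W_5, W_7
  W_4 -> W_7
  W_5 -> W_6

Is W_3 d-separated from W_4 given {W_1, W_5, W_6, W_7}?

No — W_3 and W_4 are not d-separated given {W_1, W_5, W_6, W_7}.

Enumerating the 3 paths from W_3 to W_4 and testing each for blocking by {W_1, W_5, W_6, W_7}:
Path 1: W_3 → W_7 ← W_4
  W_7 is a collider and W_7 is conditioned on, which opens it — no node blocks this path, so it is active.
Path 2: W_3 ← W_1 → W_7 ← W_4
  W_1 is a fork here and W_1 is conditioned on, so the path is blocked at W_1.
Path 3: W_3 → W_5 ← W_1 → W_7 ← W_4
  W_1 is a fork here and W_1 is conditioned on, so the path is blocked at W_1.
Because an active path exists, W_3 and W_4 are not d-separated.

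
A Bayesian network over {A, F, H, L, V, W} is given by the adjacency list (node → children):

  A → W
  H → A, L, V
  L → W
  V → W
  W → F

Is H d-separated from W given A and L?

No

We examine all 3 paths between H and W:
Path 1: H → V → W
  V is a chain and V is not conditioned on — no node blocks this path, so it is active.
Path 2: H → A → W
  A is a chain here and A is conditioned on, so the path is blocked at A.
Path 3: H → L → W
  L is a chain here and L is conditioned on, so the path is blocked at L.
Since the path H → V → W is active, H and W are not d-separated given {A, L}.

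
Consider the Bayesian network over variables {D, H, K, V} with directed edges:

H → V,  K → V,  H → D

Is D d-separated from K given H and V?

Only one path connects D and K:
  1. D ← H → V ← K — H:fork[blocks]; V:collider[open] ⇒ blocked
All paths are blocked; D ⊥ K | {H, V} holds.

Yes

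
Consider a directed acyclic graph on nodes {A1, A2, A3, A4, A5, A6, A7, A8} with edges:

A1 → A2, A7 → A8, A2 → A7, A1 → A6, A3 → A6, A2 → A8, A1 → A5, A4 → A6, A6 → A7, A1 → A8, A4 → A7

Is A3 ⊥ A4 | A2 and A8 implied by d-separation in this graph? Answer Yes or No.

No

We examine all 6 paths between A3 and A4:
  1. A3 → A6 ← A4 — A6:collider[open] ⇒ active
  2. A3 → A6 → A7 ← A4 — A6:chain[open]; A7:collider[open] ⇒ active
  3. A3 → A6 ← A1 → A8 ← A7 ← A4 — A6:collider[open]; A1:fork[open]; A8:collider[open]; A7:chain[open] ⇒ active
  4. A3 → A6 ← A1 → A8 ← A2 → A7 ← A4 — A6:collider[open]; A1:fork[open]; A8:collider[open]; A2:fork[blocks]; A7:collider[open] ⇒ blocked
  5. A3 → A6 ← A1 → A2 → A7 ← A4 — A6:collider[open]; A1:fork[open]; A2:chain[blocks]; A7:collider[open] ⇒ blocked
  6. A3 → A6 ← A1 → A2 → A8 ← A7 ← A4 — A6:collider[open]; A1:fork[open]; A2:chain[blocks]; A8:collider[open]; A7:chain[open] ⇒ blocked
Since the path A3 → A6 ← A4 is active, A3 and A4 are not d-separated given {A2, A8}.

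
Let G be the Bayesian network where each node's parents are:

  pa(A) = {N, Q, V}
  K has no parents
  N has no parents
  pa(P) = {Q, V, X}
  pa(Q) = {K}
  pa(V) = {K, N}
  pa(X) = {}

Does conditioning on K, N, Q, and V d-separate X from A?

6 paths connect X and A; each must be blocked for d-separation to hold:
Path 1: X → P ← V ← N → A
  P is a collider here and neither P nor any of its descendants is conditioned on, so the collider stays closed — the path is blocked at P.
Path 2: X → P ← V → A
  P is a collider here and neither P nor any of its descendants is conditioned on, so the collider stays closed — the path is blocked at P.
Path 3: X → P ← V ← K → Q → A
  P is a collider here and neither P nor any of its descendants is conditioned on, so the collider stays closed — the path is blocked at P.
Path 4: X → P ← Q → A
  P is a collider here and neither P nor any of its descendants is conditioned on, so the collider stays closed — the path is blocked at P.
Path 5: X → P ← Q ← K → V ← N → A
  P is a collider here and neither P nor any of its descendants is conditioned on, so the collider stays closed — the path is blocked at P.
Path 6: X → P ← Q ← K → V → A
  P is a collider here and neither P nor any of its descendants is conditioned on, so the collider stays closed — the path is blocked at P.
All paths are blocked; X ⊥ A | {K, N, Q, V} holds.

Yes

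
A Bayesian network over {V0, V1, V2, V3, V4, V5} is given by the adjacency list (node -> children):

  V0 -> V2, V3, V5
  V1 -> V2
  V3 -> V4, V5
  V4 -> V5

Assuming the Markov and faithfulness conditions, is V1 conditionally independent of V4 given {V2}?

No

There are 4 undirected paths between V1 and V4; checking each against the conditioning set {V2}:
Path 1: V1 → V2 ← V0 → V5 ← V4
  V5 is a collider here and neither V5 nor any of its descendants is conditioned on, so the collider stays closed — the path is blocked at V5.
Path 2: V1 → V2 ← V0 → V5 ← V3 → V4
  V5 is a collider here and neither V5 nor any of its descendants is conditioned on, so the collider stays closed — the path is blocked at V5.
Path 3: V1 → V2 ← V0 → V3 → V4
  V2 is a collider and V2 is conditioned on, which opens it; V0 is a fork and V0 is not conditioned on; V3 is a chain and V3 is not conditioned on — no node blocks this path, so it is active.
Path 4: V1 → V2 ← V0 → V3 → V5 ← V4
  V5 is a collider here and neither V5 nor any of its descendants is conditioned on, so the collider stays closed — the path is blocked at V5.
Since the path V1 → V2 ← V0 → V3 → V4 is active, V1 and V4 are not d-separated given {V2}.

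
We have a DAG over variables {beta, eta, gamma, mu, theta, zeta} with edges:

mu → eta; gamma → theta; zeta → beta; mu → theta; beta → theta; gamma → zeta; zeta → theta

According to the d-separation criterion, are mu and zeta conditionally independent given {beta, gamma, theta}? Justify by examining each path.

No

There are 3 undirected paths between mu and zeta; checking each against the conditioning set {beta, gamma, theta}:
Path 1: mu → theta ← gamma → zeta
  gamma is a fork here and gamma is conditioned on, so the path is blocked at gamma.
Path 2: mu → theta ← beta ← zeta
  beta is a chain here and beta is conditioned on, so the path is blocked at beta.
Path 3: mu → theta ← zeta
  theta is a collider and theta is conditioned on, which opens it — no node blocks this path, so it is active.
At least one path is unblocked, so d-separation fails.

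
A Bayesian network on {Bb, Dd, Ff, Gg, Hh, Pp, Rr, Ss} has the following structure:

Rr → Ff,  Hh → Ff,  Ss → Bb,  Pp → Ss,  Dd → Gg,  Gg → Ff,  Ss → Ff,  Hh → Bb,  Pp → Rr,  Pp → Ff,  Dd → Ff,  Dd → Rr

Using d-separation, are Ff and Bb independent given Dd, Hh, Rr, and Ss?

Yes — Ff and Bb are d-separated given {Dd, Hh, Rr, Ss}.

There are 6 undirected paths between Ff and Bb; checking each against the conditioning set {Dd, Hh, Rr, Ss}:
Path 1: Ff ← Pp → Ss → Bb
  Ss is a chain here and Ss is conditioned on, so the path is blocked at Ss.
Path 2: Ff ← Gg ← Dd → Rr ← Pp → Ss → Bb
  Dd is a fork here and Dd is conditioned on, so the path is blocked at Dd.
Path 3: Ff ← Ss → Bb
  Ss is a fork here and Ss is conditioned on, so the path is blocked at Ss.
Path 4: Ff ← Dd → Rr ← Pp → Ss → Bb
  Dd is a fork here and Dd is conditioned on, so the path is blocked at Dd.
Path 5: Ff ← Rr ← Pp → Ss → Bb
  Rr is a chain here and Rr is conditioned on, so the path is blocked at Rr.
Path 6: Ff ← Hh → Bb
  Hh is a fork here and Hh is conditioned on, so the path is blocked at Hh.
Since every path is blocked, d-separation holds.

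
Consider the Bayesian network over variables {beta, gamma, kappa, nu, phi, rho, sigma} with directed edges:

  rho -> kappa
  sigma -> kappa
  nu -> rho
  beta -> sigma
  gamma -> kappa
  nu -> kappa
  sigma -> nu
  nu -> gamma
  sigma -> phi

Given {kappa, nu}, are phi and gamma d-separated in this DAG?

No

We examine all 6 paths between phi and gamma:
  1. phi ← sigma → nu → rho → kappa ← gamma — sigma:fork[open]; nu:chain[blocks]; rho:chain[open]; kappa:collider[open] ⇒ blocked
  2. phi ← sigma → nu → kappa ← gamma — sigma:fork[open]; nu:chain[blocks]; kappa:collider[open] ⇒ blocked
  3. phi ← sigma → nu → gamma — sigma:fork[open]; nu:chain[blocks] ⇒ blocked
  4. phi ← sigma → kappa ← rho ← nu → gamma — sigma:fork[open]; kappa:collider[open]; rho:chain[open]; nu:fork[blocks] ⇒ blocked
  5. phi ← sigma → kappa ← nu → gamma — sigma:fork[open]; kappa:collider[open]; nu:fork[blocks] ⇒ blocked
  6. phi ← sigma → kappa ← gamma — sigma:fork[open]; kappa:collider[open] ⇒ active
Since the path phi ← sigma → kappa ← gamma is active, phi and gamma are not d-separated given {kappa, nu}.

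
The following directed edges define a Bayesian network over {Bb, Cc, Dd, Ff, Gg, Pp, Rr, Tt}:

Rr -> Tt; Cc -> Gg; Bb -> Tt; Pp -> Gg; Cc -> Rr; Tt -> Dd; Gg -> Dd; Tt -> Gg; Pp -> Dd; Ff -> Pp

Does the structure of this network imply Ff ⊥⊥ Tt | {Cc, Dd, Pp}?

Yes

There are 6 undirected paths between Ff and Tt; checking each against the conditioning set {Cc, Dd, Pp}:
Path 1: Ff → Pp → Gg ← Tt
  Pp is a chain here and Pp is conditioned on, so the path is blocked at Pp.
Path 2: Ff → Pp → Gg → Dd ← Tt
  Pp is a chain here and Pp is conditioned on, so the path is blocked at Pp.
Path 3: Ff → Pp → Gg ← Cc → Rr → Tt
  Pp is a chain here and Pp is conditioned on, so the path is blocked at Pp.
Path 4: Ff → Pp → Dd ← Gg ← Tt
  Pp is a chain here and Pp is conditioned on, so the path is blocked at Pp.
Path 5: Ff → Pp → Dd ← Gg ← Cc → Rr → Tt
  Pp is a chain here and Pp is conditioned on, so the path is blocked at Pp.
Path 6: Ff → Pp → Dd ← Tt
  Pp is a chain here and Pp is conditioned on, so the path is blocked at Pp.
All paths are blocked; Ff ⊥ Tt | {Cc, Dd, Pp} holds.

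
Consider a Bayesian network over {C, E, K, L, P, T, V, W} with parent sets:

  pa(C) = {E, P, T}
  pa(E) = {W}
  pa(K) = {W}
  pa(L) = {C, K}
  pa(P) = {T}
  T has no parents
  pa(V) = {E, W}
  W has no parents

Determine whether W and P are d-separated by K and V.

Yes — W and P are d-separated given {K, V}.

Enumerating the 6 paths from W to P and testing each for blocking by {K, V}:
  1. W → V ← E → C ← P — V:collider[open]; E:fork[open]; C:collider[blocks] ⇒ blocked
  2. W → V ← E → C ← T → P — V:collider[open]; E:fork[open]; C:collider[blocks]; T:fork[open] ⇒ blocked
  3. W → K → L ← C ← P — K:chain[blocks]; L:collider[blocks]; C:chain[open] ⇒ blocked
  4. W → K → L ← C ← T → P — K:chain[blocks]; L:collider[blocks]; C:chain[open]; T:fork[open] ⇒ blocked
  5. W → E → C ← P — E:chain[open]; C:collider[blocks] ⇒ blocked
  6. W → E → C ← T → P — E:chain[open]; C:collider[blocks]; T:fork[open] ⇒ blocked
All paths are blocked; W ⊥ P | {K, V} holds.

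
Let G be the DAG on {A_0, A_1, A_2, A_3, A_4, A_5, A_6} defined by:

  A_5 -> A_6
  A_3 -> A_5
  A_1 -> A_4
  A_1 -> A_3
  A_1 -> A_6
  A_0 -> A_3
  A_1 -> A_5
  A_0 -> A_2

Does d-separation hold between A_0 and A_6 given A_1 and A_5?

Yes — A_0 and A_6 are d-separated given {A_1, A_5}.

Enumerating the 4 paths from A_0 to A_6 and testing each for blocking by {A_1, A_5}:
Path 1: A_0 → A_3 → A_5 → A_6
  A_5 is a chain here and A_5 is conditioned on, so the path is blocked at A_5.
Path 2: A_0 → A_3 → A_5 ← A_1 → A_6
  A_1 is a fork here and A_1 is conditioned on, so the path is blocked at A_1.
Path 3: A_0 → A_3 ← A_1 → A_6
  A_1 is a fork here and A_1 is conditioned on, so the path is blocked at A_1.
Path 4: A_0 → A_3 ← A_1 → A_5 → A_6
  A_1 is a fork here and A_1 is conditioned on, so the path is blocked at A_1.
Every path is blocked, so A_0 and A_6 are d-separated given {A_1, A_5}.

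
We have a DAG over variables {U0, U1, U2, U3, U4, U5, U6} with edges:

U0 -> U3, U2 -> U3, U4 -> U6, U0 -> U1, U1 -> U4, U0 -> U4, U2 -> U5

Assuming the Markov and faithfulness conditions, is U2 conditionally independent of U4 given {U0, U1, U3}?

Yes

We examine all 2 paths between U2 and U4:
  1. U2 → U3 ← U0 → U4 — U3:collider[open]; U0:fork[blocks] ⇒ blocked
  2. U2 → U3 ← U0 → U1 → U4 — U3:collider[open]; U0:fork[blocks]; U1:chain[blocks] ⇒ blocked
Since every path is blocked, d-separation holds.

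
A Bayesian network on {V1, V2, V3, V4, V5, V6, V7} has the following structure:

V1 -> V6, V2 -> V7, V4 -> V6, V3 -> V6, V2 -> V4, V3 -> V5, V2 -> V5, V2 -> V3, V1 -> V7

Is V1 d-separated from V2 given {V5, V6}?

4 paths connect V1 and V2; each must be blocked for d-separation to hold:
Path 1: V1 → V7 ← V2
  V7 is a collider here and neither V7 nor any of its descendants is conditioned on, so the collider stays closed — the path is blocked at V7.
Path 2: V1 → V6 ← V4 ← V2
  V6 is a collider and V6 is conditioned on, which opens it; V4 is a chain and V4 is not conditioned on — no node blocks this path, so it is active.
Path 3: V1 → V6 ← V3 ← V2
  V6 is a collider and V6 is conditioned on, which opens it; V3 is a chain and V3 is not conditioned on — no node blocks this path, so it is active.
Path 4: V1 → V6 ← V3 → V5 ← V2
  V6 is a collider and V6 is conditioned on, which opens it; V3 is a fork and V3 is not conditioned on; V5 is a collider and V5 is conditioned on, which opens it — no node blocks this path, so it is active.
Because an active path exists, V1 and V2 are not d-separated.

No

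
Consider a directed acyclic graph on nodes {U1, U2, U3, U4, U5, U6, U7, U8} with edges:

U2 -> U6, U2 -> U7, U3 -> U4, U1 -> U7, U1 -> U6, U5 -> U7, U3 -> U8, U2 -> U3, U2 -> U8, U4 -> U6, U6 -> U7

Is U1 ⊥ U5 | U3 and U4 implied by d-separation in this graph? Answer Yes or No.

Yes

Enumerating the 5 paths from U1 to U5 and testing each for blocking by {U3, U4}:
Path 1: U1 → U7 ← U5
  U7 is a collider here and neither U7 nor any of its descendants is conditioned on, so the collider stays closed — the path is blocked at U7.
Path 2: U1 → U6 ← U2 → U7 ← U5
  U6 is a collider here and neither U6 nor any of its descendants is conditioned on, so the collider stays closed — the path is blocked at U6.
Path 3: U1 → U6 ← U4 ← U3 ← U2 → U7 ← U5
  U6 is a collider here and neither U6 nor any of its descendants is conditioned on, so the collider stays closed — the path is blocked at U6.
Path 4: U1 → U6 ← U4 ← U3 → U8 ← U2 → U7 ← U5
  U6 is a collider here and neither U6 nor any of its descendants is conditioned on, so the collider stays closed — the path is blocked at U6.
Path 5: U1 → U6 → U7 ← U5
  U7 is a collider here and neither U7 nor any of its descendants is conditioned on, so the collider stays closed — the path is blocked at U7.
All paths are blocked; U1 ⊥ U5 | {U3, U4} holds.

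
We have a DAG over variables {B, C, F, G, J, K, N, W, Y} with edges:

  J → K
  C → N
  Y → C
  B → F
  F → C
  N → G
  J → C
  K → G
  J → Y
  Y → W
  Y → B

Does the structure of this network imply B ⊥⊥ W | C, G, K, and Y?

Yes

Enumerating the 4 paths from B to W and testing each for blocking by {C, G, K, Y}:
Path 1: B ← Y → W
  Y is a fork here and Y is conditioned on, so the path is blocked at Y.
Path 2: B → F → C ← Y → W
  Y is a fork here and Y is conditioned on, so the path is blocked at Y.
Path 3: B → F → C ← J → Y → W
  Y is a chain here and Y is conditioned on, so the path is blocked at Y.
Path 4: B → F → C → N → G ← K ← J → Y → W
  C is a chain here and C is conditioned on, so the path is blocked at C.
All paths are blocked; B ⊥ W | {C, G, K, Y} holds.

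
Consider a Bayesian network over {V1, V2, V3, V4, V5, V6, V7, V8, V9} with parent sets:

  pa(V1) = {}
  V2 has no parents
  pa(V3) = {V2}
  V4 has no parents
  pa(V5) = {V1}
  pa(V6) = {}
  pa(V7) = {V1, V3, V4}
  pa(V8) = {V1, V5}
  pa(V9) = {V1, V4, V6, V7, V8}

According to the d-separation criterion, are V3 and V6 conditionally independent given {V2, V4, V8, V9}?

No

There are 5 undirected paths between V3 and V6; checking each against the conditioning set {V2, V4, V8, V9}:
  1. V3 → V7 → V9 ← V6 — V7:chain[open]; V9:collider[open] ⇒ active
  2. V3 → V7 ← V4 → V9 ← V6 — V7:collider[open]; V4:fork[blocks]; V9:collider[open] ⇒ blocked
  3. V3 → V7 ← V1 → V9 ← V6 — V7:collider[open]; V1:fork[open]; V9:collider[open] ⇒ active
  4. V3 → V7 ← V1 → V5 → V8 → V9 ← V6 — V7:collider[open]; V1:fork[open]; V5:chain[open]; V8:chain[blocks]; V9:collider[open] ⇒ blocked
  5. V3 → V7 ← V1 → V8 → V9 ← V6 — V7:collider[open]; V1:fork[open]; V8:chain[blocks]; V9:collider[open] ⇒ blocked
At least one path is unblocked, so d-separation fails.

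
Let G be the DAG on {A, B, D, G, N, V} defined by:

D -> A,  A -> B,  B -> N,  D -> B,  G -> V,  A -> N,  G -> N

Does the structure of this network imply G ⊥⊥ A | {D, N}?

No — G and A are not d-separated given {D, N}.

There are 3 undirected paths between G and A; checking each against the conditioning set {D, N}:
Path 1: G → N ← A
  N is a collider and N is conditioned on, which opens it — no node blocks this path, so it is active.
Path 2: G → N ← B ← A
  N is a collider and N is conditioned on, which opens it; B is a chain and B is not conditioned on — no node blocks this path, so it is active.
Path 3: G → N ← B ← D → A
  D is a fork here and D is conditioned on, so the path is blocked at D.
Because an active path exists, G and A are not d-separated.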